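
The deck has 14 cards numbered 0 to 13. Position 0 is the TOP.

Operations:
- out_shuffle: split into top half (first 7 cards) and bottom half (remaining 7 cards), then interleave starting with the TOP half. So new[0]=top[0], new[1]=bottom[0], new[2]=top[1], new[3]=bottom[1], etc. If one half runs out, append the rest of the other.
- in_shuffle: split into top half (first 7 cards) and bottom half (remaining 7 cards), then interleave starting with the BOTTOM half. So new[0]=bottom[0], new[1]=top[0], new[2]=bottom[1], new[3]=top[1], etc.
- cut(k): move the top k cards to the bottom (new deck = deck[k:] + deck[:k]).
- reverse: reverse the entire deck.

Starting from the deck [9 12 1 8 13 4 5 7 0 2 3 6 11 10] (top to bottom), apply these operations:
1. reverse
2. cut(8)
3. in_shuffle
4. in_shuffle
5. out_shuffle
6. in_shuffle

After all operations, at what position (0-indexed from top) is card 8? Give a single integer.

After op 1 (reverse): [10 11 6 3 2 0 7 5 4 13 8 1 12 9]
After op 2 (cut(8)): [4 13 8 1 12 9 10 11 6 3 2 0 7 5]
After op 3 (in_shuffle): [11 4 6 13 3 8 2 1 0 12 7 9 5 10]
After op 4 (in_shuffle): [1 11 0 4 12 6 7 13 9 3 5 8 10 2]
After op 5 (out_shuffle): [1 13 11 9 0 3 4 5 12 8 6 10 7 2]
After op 6 (in_shuffle): [5 1 12 13 8 11 6 9 10 0 7 3 2 4]
Card 8 is at position 4.

Answer: 4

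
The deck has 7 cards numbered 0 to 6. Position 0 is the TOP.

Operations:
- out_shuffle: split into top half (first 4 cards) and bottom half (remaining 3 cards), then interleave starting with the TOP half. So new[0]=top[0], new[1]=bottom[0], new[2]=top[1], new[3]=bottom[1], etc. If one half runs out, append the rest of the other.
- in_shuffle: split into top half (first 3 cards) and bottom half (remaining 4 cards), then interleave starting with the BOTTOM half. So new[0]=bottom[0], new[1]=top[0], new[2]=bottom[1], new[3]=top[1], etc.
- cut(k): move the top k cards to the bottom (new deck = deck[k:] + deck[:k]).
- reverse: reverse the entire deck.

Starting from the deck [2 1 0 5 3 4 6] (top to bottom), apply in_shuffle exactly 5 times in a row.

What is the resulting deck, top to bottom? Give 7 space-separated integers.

After op 1 (in_shuffle): [5 2 3 1 4 0 6]
After op 2 (in_shuffle): [1 5 4 2 0 3 6]
After op 3 (in_shuffle): [2 1 0 5 3 4 6]
After op 4 (in_shuffle): [5 2 3 1 4 0 6]
After op 5 (in_shuffle): [1 5 4 2 0 3 6]

Answer: 1 5 4 2 0 3 6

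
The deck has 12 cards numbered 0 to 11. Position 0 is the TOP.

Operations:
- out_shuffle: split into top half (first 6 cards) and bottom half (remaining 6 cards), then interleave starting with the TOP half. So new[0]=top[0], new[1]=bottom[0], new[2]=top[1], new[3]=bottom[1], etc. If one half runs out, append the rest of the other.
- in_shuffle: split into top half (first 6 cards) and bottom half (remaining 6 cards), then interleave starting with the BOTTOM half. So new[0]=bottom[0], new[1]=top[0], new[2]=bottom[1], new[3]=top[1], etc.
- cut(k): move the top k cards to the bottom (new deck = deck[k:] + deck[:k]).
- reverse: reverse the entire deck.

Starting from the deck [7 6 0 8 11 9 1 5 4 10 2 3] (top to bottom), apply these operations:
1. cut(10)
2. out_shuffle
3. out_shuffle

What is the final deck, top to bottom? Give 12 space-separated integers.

Answer: 2 6 11 5 3 0 9 4 7 8 1 10

Derivation:
After op 1 (cut(10)): [2 3 7 6 0 8 11 9 1 5 4 10]
After op 2 (out_shuffle): [2 11 3 9 7 1 6 5 0 4 8 10]
After op 3 (out_shuffle): [2 6 11 5 3 0 9 4 7 8 1 10]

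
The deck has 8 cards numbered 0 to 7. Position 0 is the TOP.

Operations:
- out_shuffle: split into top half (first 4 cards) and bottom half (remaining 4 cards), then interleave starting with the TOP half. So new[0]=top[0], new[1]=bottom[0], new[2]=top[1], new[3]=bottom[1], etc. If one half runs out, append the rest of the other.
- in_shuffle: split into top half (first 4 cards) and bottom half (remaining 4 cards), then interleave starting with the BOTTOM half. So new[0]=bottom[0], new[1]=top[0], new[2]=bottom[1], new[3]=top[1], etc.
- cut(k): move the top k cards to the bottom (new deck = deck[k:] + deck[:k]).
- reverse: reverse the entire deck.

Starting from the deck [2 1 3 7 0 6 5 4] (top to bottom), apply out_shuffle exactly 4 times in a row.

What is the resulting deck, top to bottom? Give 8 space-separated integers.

Answer: 2 0 1 6 3 5 7 4

Derivation:
After op 1 (out_shuffle): [2 0 1 6 3 5 7 4]
After op 2 (out_shuffle): [2 3 0 5 1 7 6 4]
After op 3 (out_shuffle): [2 1 3 7 0 6 5 4]
After op 4 (out_shuffle): [2 0 1 6 3 5 7 4]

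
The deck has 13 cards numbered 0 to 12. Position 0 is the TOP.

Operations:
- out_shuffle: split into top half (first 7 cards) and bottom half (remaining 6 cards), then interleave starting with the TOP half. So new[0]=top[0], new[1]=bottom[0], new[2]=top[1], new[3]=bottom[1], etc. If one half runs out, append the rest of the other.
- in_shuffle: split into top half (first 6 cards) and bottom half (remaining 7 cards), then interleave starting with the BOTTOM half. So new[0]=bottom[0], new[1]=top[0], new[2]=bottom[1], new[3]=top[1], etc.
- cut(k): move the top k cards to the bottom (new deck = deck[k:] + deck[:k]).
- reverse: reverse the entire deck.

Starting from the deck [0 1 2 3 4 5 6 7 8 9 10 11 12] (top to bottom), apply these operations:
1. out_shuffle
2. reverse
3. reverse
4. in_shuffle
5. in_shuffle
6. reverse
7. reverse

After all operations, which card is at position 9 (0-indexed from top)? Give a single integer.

Answer: 4

Derivation:
After op 1 (out_shuffle): [0 7 1 8 2 9 3 10 4 11 5 12 6]
After op 2 (reverse): [6 12 5 11 4 10 3 9 2 8 1 7 0]
After op 3 (reverse): [0 7 1 8 2 9 3 10 4 11 5 12 6]
After op 4 (in_shuffle): [3 0 10 7 4 1 11 8 5 2 12 9 6]
After op 5 (in_shuffle): [11 3 8 0 5 10 2 7 12 4 9 1 6]
After op 6 (reverse): [6 1 9 4 12 7 2 10 5 0 8 3 11]
After op 7 (reverse): [11 3 8 0 5 10 2 7 12 4 9 1 6]
Position 9: card 4.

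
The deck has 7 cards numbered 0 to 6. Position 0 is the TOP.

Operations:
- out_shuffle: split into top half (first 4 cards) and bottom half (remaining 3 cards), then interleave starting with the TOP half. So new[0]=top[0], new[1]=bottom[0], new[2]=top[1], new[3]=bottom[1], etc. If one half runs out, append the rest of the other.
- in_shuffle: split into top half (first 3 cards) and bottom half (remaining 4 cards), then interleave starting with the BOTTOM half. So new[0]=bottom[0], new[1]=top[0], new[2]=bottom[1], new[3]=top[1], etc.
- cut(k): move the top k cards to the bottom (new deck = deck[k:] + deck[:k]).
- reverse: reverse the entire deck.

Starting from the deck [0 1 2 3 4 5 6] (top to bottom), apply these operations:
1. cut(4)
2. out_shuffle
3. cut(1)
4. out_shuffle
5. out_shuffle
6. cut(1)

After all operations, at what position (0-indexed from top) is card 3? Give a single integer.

Answer: 1

Derivation:
After op 1 (cut(4)): [4 5 6 0 1 2 3]
After op 2 (out_shuffle): [4 1 5 2 6 3 0]
After op 3 (cut(1)): [1 5 2 6 3 0 4]
After op 4 (out_shuffle): [1 3 5 0 2 4 6]
After op 5 (out_shuffle): [1 2 3 4 5 6 0]
After op 6 (cut(1)): [2 3 4 5 6 0 1]
Card 3 is at position 1.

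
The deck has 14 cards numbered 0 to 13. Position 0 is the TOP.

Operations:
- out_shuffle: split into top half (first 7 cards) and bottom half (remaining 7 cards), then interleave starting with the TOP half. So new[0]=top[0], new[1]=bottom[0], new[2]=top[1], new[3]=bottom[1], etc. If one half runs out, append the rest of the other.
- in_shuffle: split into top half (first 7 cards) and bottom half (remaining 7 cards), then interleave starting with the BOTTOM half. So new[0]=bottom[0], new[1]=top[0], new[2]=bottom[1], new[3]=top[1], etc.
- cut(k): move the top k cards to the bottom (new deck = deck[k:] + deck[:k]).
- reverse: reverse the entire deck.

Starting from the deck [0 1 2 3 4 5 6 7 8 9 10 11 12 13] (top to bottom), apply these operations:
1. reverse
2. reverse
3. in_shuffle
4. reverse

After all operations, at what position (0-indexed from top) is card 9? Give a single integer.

After op 1 (reverse): [13 12 11 10 9 8 7 6 5 4 3 2 1 0]
After op 2 (reverse): [0 1 2 3 4 5 6 7 8 9 10 11 12 13]
After op 3 (in_shuffle): [7 0 8 1 9 2 10 3 11 4 12 5 13 6]
After op 4 (reverse): [6 13 5 12 4 11 3 10 2 9 1 8 0 7]
Card 9 is at position 9.

Answer: 9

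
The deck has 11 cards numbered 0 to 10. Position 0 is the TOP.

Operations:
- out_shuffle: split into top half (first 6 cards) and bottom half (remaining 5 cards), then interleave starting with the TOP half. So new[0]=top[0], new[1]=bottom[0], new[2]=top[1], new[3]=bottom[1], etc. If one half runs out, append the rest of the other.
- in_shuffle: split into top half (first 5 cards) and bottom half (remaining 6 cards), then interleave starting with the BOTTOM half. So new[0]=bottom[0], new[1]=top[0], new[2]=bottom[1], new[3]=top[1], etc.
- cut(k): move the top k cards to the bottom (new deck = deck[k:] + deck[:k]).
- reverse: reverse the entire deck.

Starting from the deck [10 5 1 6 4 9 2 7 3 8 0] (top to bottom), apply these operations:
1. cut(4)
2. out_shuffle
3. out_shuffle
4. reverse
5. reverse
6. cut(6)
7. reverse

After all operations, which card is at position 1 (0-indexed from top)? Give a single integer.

After op 1 (cut(4)): [4 9 2 7 3 8 0 10 5 1 6]
After op 2 (out_shuffle): [4 0 9 10 2 5 7 1 3 6 8]
After op 3 (out_shuffle): [4 7 0 1 9 3 10 6 2 8 5]
After op 4 (reverse): [5 8 2 6 10 3 9 1 0 7 4]
After op 5 (reverse): [4 7 0 1 9 3 10 6 2 8 5]
After op 6 (cut(6)): [10 6 2 8 5 4 7 0 1 9 3]
After op 7 (reverse): [3 9 1 0 7 4 5 8 2 6 10]
Position 1: card 9.

Answer: 9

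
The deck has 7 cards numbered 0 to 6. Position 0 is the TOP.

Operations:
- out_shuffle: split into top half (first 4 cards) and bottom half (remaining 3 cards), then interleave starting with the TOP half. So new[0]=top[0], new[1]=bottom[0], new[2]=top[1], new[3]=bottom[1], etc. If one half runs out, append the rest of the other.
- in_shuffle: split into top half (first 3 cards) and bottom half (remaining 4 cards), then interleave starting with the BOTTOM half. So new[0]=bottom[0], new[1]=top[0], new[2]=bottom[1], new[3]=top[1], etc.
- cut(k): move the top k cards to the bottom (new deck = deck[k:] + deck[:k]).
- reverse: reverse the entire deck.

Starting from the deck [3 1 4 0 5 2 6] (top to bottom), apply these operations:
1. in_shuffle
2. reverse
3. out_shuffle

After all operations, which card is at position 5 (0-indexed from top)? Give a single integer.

After op 1 (in_shuffle): [0 3 5 1 2 4 6]
After op 2 (reverse): [6 4 2 1 5 3 0]
After op 3 (out_shuffle): [6 5 4 3 2 0 1]
Position 5: card 0.

Answer: 0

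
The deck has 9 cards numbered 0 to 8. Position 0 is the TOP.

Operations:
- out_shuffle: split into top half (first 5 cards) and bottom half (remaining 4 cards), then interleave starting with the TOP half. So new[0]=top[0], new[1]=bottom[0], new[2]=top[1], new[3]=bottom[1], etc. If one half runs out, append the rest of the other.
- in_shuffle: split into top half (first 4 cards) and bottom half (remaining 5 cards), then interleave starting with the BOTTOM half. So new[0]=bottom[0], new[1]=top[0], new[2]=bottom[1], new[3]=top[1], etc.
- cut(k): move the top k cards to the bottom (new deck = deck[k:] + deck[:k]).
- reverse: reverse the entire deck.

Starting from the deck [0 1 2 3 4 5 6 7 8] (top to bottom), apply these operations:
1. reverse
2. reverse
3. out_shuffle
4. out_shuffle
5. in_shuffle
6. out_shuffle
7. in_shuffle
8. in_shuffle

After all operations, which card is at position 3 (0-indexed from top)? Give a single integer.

After op 1 (reverse): [8 7 6 5 4 3 2 1 0]
After op 2 (reverse): [0 1 2 3 4 5 6 7 8]
After op 3 (out_shuffle): [0 5 1 6 2 7 3 8 4]
After op 4 (out_shuffle): [0 7 5 3 1 8 6 4 2]
After op 5 (in_shuffle): [1 0 8 7 6 5 4 3 2]
After op 6 (out_shuffle): [1 5 0 4 8 3 7 2 6]
After op 7 (in_shuffle): [8 1 3 5 7 0 2 4 6]
After op 8 (in_shuffle): [7 8 0 1 2 3 4 5 6]
Position 3: card 1.

Answer: 1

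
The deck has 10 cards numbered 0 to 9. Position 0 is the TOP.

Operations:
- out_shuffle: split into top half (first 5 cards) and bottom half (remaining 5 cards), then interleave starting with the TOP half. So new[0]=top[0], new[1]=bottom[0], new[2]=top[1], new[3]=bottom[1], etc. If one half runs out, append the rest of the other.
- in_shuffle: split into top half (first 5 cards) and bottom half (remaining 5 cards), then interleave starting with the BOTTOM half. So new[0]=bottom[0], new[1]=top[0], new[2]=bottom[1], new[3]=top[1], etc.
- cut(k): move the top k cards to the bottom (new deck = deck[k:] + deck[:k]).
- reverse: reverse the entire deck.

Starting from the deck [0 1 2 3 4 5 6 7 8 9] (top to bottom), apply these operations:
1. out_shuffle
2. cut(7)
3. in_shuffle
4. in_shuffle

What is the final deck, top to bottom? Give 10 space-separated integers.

After op 1 (out_shuffle): [0 5 1 6 2 7 3 8 4 9]
After op 2 (cut(7)): [8 4 9 0 5 1 6 2 7 3]
After op 3 (in_shuffle): [1 8 6 4 2 9 7 0 3 5]
After op 4 (in_shuffle): [9 1 7 8 0 6 3 4 5 2]

Answer: 9 1 7 8 0 6 3 4 5 2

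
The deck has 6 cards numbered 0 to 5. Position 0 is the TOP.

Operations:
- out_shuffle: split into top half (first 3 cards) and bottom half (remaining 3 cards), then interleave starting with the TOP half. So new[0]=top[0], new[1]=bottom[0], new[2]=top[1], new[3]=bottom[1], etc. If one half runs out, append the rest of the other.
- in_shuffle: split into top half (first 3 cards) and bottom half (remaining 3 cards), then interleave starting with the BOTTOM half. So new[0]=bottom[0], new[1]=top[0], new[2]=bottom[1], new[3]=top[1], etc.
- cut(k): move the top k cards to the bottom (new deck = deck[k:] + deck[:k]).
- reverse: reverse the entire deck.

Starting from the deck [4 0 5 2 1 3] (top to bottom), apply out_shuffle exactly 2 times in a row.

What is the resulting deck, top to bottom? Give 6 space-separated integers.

After op 1 (out_shuffle): [4 2 0 1 5 3]
After op 2 (out_shuffle): [4 1 2 5 0 3]

Answer: 4 1 2 5 0 3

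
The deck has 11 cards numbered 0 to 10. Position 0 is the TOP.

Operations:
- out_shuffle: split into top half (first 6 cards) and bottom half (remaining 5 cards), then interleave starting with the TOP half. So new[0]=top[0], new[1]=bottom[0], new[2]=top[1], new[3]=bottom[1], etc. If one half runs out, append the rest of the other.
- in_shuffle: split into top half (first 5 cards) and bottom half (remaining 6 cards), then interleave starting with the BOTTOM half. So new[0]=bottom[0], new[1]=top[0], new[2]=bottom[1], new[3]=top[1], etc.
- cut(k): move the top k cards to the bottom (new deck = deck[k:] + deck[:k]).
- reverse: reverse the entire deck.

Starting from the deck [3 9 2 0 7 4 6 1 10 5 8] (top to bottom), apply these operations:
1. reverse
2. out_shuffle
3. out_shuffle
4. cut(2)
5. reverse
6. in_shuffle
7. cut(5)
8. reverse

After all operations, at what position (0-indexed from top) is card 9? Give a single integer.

Answer: 7

Derivation:
After op 1 (reverse): [8 5 10 1 6 4 7 0 2 9 3]
After op 2 (out_shuffle): [8 7 5 0 10 2 1 9 6 3 4]
After op 3 (out_shuffle): [8 1 7 9 5 6 0 3 10 4 2]
After op 4 (cut(2)): [7 9 5 6 0 3 10 4 2 8 1]
After op 5 (reverse): [1 8 2 4 10 3 0 6 5 9 7]
After op 6 (in_shuffle): [3 1 0 8 6 2 5 4 9 10 7]
After op 7 (cut(5)): [2 5 4 9 10 7 3 1 0 8 6]
After op 8 (reverse): [6 8 0 1 3 7 10 9 4 5 2]
Card 9 is at position 7.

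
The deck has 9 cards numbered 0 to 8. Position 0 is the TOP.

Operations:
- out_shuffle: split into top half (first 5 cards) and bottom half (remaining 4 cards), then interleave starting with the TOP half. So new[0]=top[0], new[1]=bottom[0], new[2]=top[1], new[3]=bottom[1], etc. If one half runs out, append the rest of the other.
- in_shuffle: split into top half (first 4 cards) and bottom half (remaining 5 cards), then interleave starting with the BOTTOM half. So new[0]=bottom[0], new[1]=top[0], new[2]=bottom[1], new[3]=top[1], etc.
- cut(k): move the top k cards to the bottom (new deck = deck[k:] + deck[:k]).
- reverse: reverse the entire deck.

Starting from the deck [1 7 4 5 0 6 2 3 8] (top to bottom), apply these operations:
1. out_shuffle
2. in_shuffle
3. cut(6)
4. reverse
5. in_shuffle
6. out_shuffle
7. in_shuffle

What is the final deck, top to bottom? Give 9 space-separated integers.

Answer: 4 1 3 6 5 7 8 2 0

Derivation:
After op 1 (out_shuffle): [1 6 7 2 4 3 5 8 0]
After op 2 (in_shuffle): [4 1 3 6 5 7 8 2 0]
After op 3 (cut(6)): [8 2 0 4 1 3 6 5 7]
After op 4 (reverse): [7 5 6 3 1 4 0 2 8]
After op 5 (in_shuffle): [1 7 4 5 0 6 2 3 8]
After op 6 (out_shuffle): [1 6 7 2 4 3 5 8 0]
After op 7 (in_shuffle): [4 1 3 6 5 7 8 2 0]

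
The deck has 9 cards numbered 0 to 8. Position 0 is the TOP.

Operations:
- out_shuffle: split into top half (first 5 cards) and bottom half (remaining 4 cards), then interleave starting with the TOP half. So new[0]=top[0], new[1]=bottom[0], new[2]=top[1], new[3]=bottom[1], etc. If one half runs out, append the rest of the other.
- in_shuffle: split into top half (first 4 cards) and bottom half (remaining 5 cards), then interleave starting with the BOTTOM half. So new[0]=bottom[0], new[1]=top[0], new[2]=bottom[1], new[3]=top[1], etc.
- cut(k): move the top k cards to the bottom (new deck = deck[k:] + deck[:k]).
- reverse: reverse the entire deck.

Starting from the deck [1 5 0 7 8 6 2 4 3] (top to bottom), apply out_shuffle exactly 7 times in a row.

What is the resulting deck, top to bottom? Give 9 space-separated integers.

Answer: 1 6 5 2 0 4 7 3 8

Derivation:
After op 1 (out_shuffle): [1 6 5 2 0 4 7 3 8]
After op 2 (out_shuffle): [1 4 6 7 5 3 2 8 0]
After op 3 (out_shuffle): [1 3 4 2 6 8 7 0 5]
After op 4 (out_shuffle): [1 8 3 7 4 0 2 5 6]
After op 5 (out_shuffle): [1 0 8 2 3 5 7 6 4]
After op 6 (out_shuffle): [1 5 0 7 8 6 2 4 3]
After op 7 (out_shuffle): [1 6 5 2 0 4 7 3 8]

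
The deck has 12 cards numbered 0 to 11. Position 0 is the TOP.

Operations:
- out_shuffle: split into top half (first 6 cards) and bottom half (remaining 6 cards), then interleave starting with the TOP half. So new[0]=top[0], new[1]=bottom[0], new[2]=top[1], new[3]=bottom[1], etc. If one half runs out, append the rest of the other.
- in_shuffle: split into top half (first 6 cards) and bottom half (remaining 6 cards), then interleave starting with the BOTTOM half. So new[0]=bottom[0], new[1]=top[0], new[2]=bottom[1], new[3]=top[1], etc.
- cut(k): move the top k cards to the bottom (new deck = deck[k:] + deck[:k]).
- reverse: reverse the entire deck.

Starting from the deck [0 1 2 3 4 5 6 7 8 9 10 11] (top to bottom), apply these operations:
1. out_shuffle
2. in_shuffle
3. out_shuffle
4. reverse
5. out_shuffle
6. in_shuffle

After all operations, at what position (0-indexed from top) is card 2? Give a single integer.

Answer: 4

Derivation:
After op 1 (out_shuffle): [0 6 1 7 2 8 3 9 4 10 5 11]
After op 2 (in_shuffle): [3 0 9 6 4 1 10 7 5 2 11 8]
After op 3 (out_shuffle): [3 10 0 7 9 5 6 2 4 11 1 8]
After op 4 (reverse): [8 1 11 4 2 6 5 9 7 0 10 3]
After op 5 (out_shuffle): [8 5 1 9 11 7 4 0 2 10 6 3]
After op 6 (in_shuffle): [4 8 0 5 2 1 10 9 6 11 3 7]
Card 2 is at position 4.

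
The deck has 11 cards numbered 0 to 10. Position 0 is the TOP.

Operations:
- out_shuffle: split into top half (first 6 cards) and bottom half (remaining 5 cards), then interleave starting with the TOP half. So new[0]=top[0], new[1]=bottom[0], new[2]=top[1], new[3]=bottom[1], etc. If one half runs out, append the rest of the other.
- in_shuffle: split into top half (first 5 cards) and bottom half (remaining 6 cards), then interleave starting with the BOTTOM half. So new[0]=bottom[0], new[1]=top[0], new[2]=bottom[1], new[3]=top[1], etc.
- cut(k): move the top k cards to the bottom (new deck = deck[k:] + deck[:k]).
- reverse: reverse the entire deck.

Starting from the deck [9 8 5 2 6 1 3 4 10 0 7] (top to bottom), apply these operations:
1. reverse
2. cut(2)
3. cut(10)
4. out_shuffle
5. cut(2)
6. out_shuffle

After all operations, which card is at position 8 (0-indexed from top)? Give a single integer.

After op 1 (reverse): [7 0 10 4 3 1 6 2 5 8 9]
After op 2 (cut(2)): [10 4 3 1 6 2 5 8 9 7 0]
After op 3 (cut(10)): [0 10 4 3 1 6 2 5 8 9 7]
After op 4 (out_shuffle): [0 2 10 5 4 8 3 9 1 7 6]
After op 5 (cut(2)): [10 5 4 8 3 9 1 7 6 0 2]
After op 6 (out_shuffle): [10 1 5 7 4 6 8 0 3 2 9]
Position 8: card 3.

Answer: 3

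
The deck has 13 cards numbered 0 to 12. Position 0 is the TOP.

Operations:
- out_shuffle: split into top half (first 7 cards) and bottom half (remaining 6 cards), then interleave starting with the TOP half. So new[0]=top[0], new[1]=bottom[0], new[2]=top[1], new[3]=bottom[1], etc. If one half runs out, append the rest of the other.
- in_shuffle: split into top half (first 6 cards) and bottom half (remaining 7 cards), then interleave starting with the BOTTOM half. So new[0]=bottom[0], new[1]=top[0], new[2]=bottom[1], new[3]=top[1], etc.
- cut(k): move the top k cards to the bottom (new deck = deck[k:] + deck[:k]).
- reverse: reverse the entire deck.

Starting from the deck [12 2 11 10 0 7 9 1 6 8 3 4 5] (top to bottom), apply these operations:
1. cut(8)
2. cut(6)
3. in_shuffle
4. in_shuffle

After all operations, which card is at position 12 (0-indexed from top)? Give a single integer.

After op 1 (cut(8)): [6 8 3 4 5 12 2 11 10 0 7 9 1]
After op 2 (cut(6)): [2 11 10 0 7 9 1 6 8 3 4 5 12]
After op 3 (in_shuffle): [1 2 6 11 8 10 3 0 4 7 5 9 12]
After op 4 (in_shuffle): [3 1 0 2 4 6 7 11 5 8 9 10 12]
Position 12: card 12.

Answer: 12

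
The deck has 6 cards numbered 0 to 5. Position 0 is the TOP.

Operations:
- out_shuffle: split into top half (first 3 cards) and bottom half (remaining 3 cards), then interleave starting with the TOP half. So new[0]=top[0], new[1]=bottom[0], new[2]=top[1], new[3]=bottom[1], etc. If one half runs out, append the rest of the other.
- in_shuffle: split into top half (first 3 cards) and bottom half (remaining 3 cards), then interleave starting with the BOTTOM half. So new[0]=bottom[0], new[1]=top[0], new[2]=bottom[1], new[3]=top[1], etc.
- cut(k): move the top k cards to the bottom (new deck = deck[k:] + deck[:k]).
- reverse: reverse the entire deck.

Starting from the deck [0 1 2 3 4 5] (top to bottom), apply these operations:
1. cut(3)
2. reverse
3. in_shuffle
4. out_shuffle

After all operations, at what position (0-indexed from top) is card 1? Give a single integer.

Answer: 1

Derivation:
After op 1 (cut(3)): [3 4 5 0 1 2]
After op 2 (reverse): [2 1 0 5 4 3]
After op 3 (in_shuffle): [5 2 4 1 3 0]
After op 4 (out_shuffle): [5 1 2 3 4 0]
Card 1 is at position 1.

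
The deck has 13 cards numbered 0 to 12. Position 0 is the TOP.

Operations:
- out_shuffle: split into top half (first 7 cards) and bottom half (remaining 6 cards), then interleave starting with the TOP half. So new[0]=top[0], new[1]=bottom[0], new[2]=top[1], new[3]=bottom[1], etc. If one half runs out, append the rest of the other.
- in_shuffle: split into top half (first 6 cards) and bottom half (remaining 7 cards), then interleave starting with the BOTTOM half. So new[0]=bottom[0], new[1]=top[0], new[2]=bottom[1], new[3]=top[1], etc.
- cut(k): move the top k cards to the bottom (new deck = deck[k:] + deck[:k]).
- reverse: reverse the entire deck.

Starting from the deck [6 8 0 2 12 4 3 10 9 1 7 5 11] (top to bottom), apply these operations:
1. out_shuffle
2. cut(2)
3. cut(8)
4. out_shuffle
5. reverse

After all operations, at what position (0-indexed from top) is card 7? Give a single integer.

After op 1 (out_shuffle): [6 10 8 9 0 1 2 7 12 5 4 11 3]
After op 2 (cut(2)): [8 9 0 1 2 7 12 5 4 11 3 6 10]
After op 3 (cut(8)): [4 11 3 6 10 8 9 0 1 2 7 12 5]
After op 4 (out_shuffle): [4 0 11 1 3 2 6 7 10 12 8 5 9]
After op 5 (reverse): [9 5 8 12 10 7 6 2 3 1 11 0 4]
Card 7 is at position 5.

Answer: 5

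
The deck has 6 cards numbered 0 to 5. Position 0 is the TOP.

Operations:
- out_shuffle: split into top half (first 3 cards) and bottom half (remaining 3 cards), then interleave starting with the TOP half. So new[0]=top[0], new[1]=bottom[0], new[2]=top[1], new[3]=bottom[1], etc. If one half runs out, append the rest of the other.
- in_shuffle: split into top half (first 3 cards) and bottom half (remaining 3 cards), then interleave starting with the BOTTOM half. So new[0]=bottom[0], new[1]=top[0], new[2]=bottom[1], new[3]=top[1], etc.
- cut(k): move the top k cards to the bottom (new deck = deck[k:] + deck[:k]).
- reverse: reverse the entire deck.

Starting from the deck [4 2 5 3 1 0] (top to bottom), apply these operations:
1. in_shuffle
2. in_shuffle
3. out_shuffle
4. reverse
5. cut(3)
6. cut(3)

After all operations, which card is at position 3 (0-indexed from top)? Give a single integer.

After op 1 (in_shuffle): [3 4 1 2 0 5]
After op 2 (in_shuffle): [2 3 0 4 5 1]
After op 3 (out_shuffle): [2 4 3 5 0 1]
After op 4 (reverse): [1 0 5 3 4 2]
After op 5 (cut(3)): [3 4 2 1 0 5]
After op 6 (cut(3)): [1 0 5 3 4 2]
Position 3: card 3.

Answer: 3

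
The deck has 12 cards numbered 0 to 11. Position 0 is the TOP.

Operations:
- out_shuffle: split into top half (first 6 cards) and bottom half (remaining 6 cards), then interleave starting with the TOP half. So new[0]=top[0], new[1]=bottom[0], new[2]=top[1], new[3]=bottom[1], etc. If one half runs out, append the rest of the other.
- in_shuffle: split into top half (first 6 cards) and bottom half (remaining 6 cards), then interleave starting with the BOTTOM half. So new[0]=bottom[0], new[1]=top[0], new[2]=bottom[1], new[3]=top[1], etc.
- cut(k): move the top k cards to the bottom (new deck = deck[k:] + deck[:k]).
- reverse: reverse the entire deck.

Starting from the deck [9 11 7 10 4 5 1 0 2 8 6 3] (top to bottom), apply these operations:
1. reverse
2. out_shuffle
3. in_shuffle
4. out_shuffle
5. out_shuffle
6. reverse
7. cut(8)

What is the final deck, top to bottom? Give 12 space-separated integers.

After op 1 (reverse): [3 6 8 2 0 1 5 4 10 7 11 9]
After op 2 (out_shuffle): [3 5 6 4 8 10 2 7 0 11 1 9]
After op 3 (in_shuffle): [2 3 7 5 0 6 11 4 1 8 9 10]
After op 4 (out_shuffle): [2 11 3 4 7 1 5 8 0 9 6 10]
After op 5 (out_shuffle): [2 5 11 8 3 0 4 9 7 6 1 10]
After op 6 (reverse): [10 1 6 7 9 4 0 3 8 11 5 2]
After op 7 (cut(8)): [8 11 5 2 10 1 6 7 9 4 0 3]

Answer: 8 11 5 2 10 1 6 7 9 4 0 3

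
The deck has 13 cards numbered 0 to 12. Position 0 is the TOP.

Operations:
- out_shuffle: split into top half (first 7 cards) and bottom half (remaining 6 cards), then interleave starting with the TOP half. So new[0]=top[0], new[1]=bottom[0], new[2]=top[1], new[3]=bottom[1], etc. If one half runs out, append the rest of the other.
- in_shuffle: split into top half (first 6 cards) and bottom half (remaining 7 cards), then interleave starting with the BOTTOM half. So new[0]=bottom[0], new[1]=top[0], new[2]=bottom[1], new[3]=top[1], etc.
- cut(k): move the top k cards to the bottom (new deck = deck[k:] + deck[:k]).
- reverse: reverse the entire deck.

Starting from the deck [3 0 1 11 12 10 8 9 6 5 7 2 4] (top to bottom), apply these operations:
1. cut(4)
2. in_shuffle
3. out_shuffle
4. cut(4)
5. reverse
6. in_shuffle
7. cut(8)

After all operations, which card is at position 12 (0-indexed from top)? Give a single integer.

After op 1 (cut(4)): [12 10 8 9 6 5 7 2 4 3 0 1 11]
After op 2 (in_shuffle): [7 12 2 10 4 8 3 9 0 6 1 5 11]
After op 3 (out_shuffle): [7 9 12 0 2 6 10 1 4 5 8 11 3]
After op 4 (cut(4)): [2 6 10 1 4 5 8 11 3 7 9 12 0]
After op 5 (reverse): [0 12 9 7 3 11 8 5 4 1 10 6 2]
After op 6 (in_shuffle): [8 0 5 12 4 9 1 7 10 3 6 11 2]
After op 7 (cut(8)): [10 3 6 11 2 8 0 5 12 4 9 1 7]
Position 12: card 7.

Answer: 7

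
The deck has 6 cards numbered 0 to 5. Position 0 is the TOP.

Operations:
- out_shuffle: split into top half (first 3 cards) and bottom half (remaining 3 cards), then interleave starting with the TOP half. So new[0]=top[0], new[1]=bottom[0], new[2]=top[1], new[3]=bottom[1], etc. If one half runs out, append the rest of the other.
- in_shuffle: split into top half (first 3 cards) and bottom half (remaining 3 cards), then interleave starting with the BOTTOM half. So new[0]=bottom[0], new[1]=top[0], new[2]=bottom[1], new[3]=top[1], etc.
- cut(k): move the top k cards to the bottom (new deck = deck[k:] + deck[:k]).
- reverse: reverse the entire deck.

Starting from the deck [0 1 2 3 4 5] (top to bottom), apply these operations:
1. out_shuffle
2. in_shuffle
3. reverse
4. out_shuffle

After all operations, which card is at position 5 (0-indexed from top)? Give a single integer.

After op 1 (out_shuffle): [0 3 1 4 2 5]
After op 2 (in_shuffle): [4 0 2 3 5 1]
After op 3 (reverse): [1 5 3 2 0 4]
After op 4 (out_shuffle): [1 2 5 0 3 4]
Position 5: card 4.

Answer: 4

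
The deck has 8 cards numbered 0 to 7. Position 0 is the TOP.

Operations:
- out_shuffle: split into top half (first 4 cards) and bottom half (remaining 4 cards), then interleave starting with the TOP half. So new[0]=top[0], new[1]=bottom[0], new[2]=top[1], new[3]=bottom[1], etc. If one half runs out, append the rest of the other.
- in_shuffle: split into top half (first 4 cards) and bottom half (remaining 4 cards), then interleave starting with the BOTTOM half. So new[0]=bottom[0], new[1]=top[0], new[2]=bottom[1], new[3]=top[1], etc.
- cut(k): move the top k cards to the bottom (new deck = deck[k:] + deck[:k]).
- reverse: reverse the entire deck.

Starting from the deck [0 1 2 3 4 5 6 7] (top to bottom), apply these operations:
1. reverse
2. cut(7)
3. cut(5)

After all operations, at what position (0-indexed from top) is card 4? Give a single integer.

Answer: 7

Derivation:
After op 1 (reverse): [7 6 5 4 3 2 1 0]
After op 2 (cut(7)): [0 7 6 5 4 3 2 1]
After op 3 (cut(5)): [3 2 1 0 7 6 5 4]
Card 4 is at position 7.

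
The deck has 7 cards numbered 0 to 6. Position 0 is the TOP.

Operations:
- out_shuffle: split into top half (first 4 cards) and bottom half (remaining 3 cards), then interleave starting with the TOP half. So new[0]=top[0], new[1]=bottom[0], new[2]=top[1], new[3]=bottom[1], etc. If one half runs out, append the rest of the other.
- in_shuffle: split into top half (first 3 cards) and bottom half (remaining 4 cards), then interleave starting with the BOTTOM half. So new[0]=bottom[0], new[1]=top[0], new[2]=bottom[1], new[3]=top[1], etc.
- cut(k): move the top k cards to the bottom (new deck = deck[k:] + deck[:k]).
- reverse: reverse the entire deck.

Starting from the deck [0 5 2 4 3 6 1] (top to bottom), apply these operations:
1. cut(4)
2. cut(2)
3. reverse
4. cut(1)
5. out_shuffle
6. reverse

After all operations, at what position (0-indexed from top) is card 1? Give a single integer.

Answer: 3

Derivation:
After op 1 (cut(4)): [3 6 1 0 5 2 4]
After op 2 (cut(2)): [1 0 5 2 4 3 6]
After op 3 (reverse): [6 3 4 2 5 0 1]
After op 4 (cut(1)): [3 4 2 5 0 1 6]
After op 5 (out_shuffle): [3 0 4 1 2 6 5]
After op 6 (reverse): [5 6 2 1 4 0 3]
Card 1 is at position 3.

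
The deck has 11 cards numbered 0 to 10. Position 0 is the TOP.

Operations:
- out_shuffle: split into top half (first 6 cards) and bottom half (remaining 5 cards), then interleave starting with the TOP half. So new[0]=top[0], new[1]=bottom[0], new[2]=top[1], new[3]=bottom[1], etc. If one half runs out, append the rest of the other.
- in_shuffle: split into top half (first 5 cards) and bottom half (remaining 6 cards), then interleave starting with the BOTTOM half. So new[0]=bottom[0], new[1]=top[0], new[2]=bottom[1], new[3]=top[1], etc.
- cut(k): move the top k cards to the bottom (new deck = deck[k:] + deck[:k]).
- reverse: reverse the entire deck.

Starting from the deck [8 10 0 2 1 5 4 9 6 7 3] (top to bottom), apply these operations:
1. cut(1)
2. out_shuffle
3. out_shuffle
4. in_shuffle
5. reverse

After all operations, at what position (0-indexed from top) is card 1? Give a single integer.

Answer: 7

Derivation:
After op 1 (cut(1)): [10 0 2 1 5 4 9 6 7 3 8]
After op 2 (out_shuffle): [10 9 0 6 2 7 1 3 5 8 4]
After op 3 (out_shuffle): [10 1 9 3 0 5 6 8 2 4 7]
After op 4 (in_shuffle): [5 10 6 1 8 9 2 3 4 0 7]
After op 5 (reverse): [7 0 4 3 2 9 8 1 6 10 5]
Card 1 is at position 7.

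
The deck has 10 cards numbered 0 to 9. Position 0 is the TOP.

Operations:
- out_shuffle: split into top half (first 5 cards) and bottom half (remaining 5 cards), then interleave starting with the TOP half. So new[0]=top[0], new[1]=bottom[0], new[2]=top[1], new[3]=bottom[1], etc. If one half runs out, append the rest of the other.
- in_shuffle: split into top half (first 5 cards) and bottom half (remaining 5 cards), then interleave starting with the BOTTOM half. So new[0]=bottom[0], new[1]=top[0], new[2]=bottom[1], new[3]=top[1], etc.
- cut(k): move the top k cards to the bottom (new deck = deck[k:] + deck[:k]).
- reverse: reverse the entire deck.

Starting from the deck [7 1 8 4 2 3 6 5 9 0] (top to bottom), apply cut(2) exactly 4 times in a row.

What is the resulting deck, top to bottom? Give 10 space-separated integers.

After op 1 (cut(2)): [8 4 2 3 6 5 9 0 7 1]
After op 2 (cut(2)): [2 3 6 5 9 0 7 1 8 4]
After op 3 (cut(2)): [6 5 9 0 7 1 8 4 2 3]
After op 4 (cut(2)): [9 0 7 1 8 4 2 3 6 5]

Answer: 9 0 7 1 8 4 2 3 6 5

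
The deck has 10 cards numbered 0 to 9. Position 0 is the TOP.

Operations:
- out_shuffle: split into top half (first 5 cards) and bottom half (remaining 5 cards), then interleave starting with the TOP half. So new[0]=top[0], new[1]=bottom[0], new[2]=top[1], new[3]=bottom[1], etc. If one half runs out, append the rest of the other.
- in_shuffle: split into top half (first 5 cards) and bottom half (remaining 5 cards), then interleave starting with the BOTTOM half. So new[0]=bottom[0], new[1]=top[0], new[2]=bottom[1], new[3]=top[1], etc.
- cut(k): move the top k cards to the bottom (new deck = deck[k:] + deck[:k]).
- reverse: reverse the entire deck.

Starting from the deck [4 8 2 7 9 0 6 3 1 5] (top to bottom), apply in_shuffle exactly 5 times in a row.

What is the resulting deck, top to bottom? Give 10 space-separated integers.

Answer: 5 1 3 6 0 9 7 2 8 4

Derivation:
After op 1 (in_shuffle): [0 4 6 8 3 2 1 7 5 9]
After op 2 (in_shuffle): [2 0 1 4 7 6 5 8 9 3]
After op 3 (in_shuffle): [6 2 5 0 8 1 9 4 3 7]
After op 4 (in_shuffle): [1 6 9 2 4 5 3 0 7 8]
After op 5 (in_shuffle): [5 1 3 6 0 9 7 2 8 4]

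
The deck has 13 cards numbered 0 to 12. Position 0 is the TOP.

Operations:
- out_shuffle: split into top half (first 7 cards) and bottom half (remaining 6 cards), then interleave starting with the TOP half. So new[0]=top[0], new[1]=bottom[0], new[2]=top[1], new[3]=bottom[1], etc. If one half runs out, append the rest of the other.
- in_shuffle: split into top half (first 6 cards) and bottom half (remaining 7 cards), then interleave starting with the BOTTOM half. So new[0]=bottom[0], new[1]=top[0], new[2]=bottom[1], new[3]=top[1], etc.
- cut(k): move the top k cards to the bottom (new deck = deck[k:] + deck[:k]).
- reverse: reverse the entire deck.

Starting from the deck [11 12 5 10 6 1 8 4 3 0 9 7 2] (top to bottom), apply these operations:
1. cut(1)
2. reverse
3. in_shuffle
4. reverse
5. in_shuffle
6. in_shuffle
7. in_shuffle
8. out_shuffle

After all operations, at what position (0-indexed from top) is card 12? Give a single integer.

Answer: 1

Derivation:
After op 1 (cut(1)): [12 5 10 6 1 8 4 3 0 9 7 2 11]
After op 2 (reverse): [11 2 7 9 0 3 4 8 1 6 10 5 12]
After op 3 (in_shuffle): [4 11 8 2 1 7 6 9 10 0 5 3 12]
After op 4 (reverse): [12 3 5 0 10 9 6 7 1 2 8 11 4]
After op 5 (in_shuffle): [6 12 7 3 1 5 2 0 8 10 11 9 4]
After op 6 (in_shuffle): [2 6 0 12 8 7 10 3 11 1 9 5 4]
After op 7 (in_shuffle): [10 2 3 6 11 0 1 12 9 8 5 7 4]
After op 8 (out_shuffle): [10 12 2 9 3 8 6 5 11 7 0 4 1]
Card 12 is at position 1.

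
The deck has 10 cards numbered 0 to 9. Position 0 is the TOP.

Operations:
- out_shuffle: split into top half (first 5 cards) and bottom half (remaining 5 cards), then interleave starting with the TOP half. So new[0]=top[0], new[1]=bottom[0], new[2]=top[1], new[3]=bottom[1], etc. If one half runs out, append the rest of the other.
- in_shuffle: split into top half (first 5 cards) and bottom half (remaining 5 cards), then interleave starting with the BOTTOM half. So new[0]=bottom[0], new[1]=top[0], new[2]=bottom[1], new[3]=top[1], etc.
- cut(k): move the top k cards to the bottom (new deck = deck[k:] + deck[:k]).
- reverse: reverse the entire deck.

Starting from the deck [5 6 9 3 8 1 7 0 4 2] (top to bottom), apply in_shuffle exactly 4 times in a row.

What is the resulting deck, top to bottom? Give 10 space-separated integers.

After op 1 (in_shuffle): [1 5 7 6 0 9 4 3 2 8]
After op 2 (in_shuffle): [9 1 4 5 3 7 2 6 8 0]
After op 3 (in_shuffle): [7 9 2 1 6 4 8 5 0 3]
After op 4 (in_shuffle): [4 7 8 9 5 2 0 1 3 6]

Answer: 4 7 8 9 5 2 0 1 3 6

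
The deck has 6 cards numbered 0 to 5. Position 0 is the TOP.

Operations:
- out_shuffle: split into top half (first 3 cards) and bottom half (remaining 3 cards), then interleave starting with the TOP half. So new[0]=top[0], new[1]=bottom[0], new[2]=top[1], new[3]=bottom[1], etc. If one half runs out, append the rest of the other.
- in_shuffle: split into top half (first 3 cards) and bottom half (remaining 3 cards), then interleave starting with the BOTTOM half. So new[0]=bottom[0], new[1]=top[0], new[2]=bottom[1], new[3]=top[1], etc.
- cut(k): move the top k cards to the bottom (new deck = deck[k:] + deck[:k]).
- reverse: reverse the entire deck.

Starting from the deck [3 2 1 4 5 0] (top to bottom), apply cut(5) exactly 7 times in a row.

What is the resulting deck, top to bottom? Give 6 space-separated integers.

After op 1 (cut(5)): [0 3 2 1 4 5]
After op 2 (cut(5)): [5 0 3 2 1 4]
After op 3 (cut(5)): [4 5 0 3 2 1]
After op 4 (cut(5)): [1 4 5 0 3 2]
After op 5 (cut(5)): [2 1 4 5 0 3]
After op 6 (cut(5)): [3 2 1 4 5 0]
After op 7 (cut(5)): [0 3 2 1 4 5]

Answer: 0 3 2 1 4 5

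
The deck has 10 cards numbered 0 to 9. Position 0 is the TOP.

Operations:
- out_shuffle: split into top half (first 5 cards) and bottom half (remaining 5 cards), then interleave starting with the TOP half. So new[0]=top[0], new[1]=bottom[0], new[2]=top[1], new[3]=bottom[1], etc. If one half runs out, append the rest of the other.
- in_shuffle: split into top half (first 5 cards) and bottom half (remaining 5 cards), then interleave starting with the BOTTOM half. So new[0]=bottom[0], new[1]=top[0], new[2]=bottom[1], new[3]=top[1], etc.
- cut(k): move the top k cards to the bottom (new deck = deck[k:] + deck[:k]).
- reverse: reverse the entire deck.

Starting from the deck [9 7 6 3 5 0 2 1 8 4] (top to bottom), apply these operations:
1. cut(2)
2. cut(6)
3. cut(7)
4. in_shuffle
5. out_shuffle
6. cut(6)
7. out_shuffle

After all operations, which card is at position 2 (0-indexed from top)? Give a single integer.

Answer: 5

Derivation:
After op 1 (cut(2)): [6 3 5 0 2 1 8 4 9 7]
After op 2 (cut(6)): [8 4 9 7 6 3 5 0 2 1]
After op 3 (cut(7)): [0 2 1 8 4 9 7 6 3 5]
After op 4 (in_shuffle): [9 0 7 2 6 1 3 8 5 4]
After op 5 (out_shuffle): [9 1 0 3 7 8 2 5 6 4]
After op 6 (cut(6)): [2 5 6 4 9 1 0 3 7 8]
After op 7 (out_shuffle): [2 1 5 0 6 3 4 7 9 8]
Position 2: card 5.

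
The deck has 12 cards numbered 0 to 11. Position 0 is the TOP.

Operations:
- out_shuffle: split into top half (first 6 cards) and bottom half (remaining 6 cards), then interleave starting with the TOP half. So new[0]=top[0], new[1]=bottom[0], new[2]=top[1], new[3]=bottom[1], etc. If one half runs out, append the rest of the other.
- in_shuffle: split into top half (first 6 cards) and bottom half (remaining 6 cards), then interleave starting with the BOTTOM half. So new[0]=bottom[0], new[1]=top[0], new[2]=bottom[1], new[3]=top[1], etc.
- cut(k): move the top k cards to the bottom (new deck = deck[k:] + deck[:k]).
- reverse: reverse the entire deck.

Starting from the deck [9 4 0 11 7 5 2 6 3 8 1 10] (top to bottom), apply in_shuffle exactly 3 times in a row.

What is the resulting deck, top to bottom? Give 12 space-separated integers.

After op 1 (in_shuffle): [2 9 6 4 3 0 8 11 1 7 10 5]
After op 2 (in_shuffle): [8 2 11 9 1 6 7 4 10 3 5 0]
After op 3 (in_shuffle): [7 8 4 2 10 11 3 9 5 1 0 6]

Answer: 7 8 4 2 10 11 3 9 5 1 0 6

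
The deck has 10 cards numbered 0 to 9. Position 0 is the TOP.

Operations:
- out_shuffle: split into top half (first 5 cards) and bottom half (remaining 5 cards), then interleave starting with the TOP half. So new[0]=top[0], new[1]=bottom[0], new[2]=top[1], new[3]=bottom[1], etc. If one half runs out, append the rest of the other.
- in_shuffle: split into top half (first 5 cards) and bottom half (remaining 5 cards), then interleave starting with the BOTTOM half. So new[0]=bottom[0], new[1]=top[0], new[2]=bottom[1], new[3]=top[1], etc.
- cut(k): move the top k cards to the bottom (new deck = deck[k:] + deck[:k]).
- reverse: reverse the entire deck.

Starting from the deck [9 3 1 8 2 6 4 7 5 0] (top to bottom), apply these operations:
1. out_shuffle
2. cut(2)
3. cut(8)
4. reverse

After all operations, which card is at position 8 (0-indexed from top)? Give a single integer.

Answer: 6

Derivation:
After op 1 (out_shuffle): [9 6 3 4 1 7 8 5 2 0]
After op 2 (cut(2)): [3 4 1 7 8 5 2 0 9 6]
After op 3 (cut(8)): [9 6 3 4 1 7 8 5 2 0]
After op 4 (reverse): [0 2 5 8 7 1 4 3 6 9]
Position 8: card 6.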